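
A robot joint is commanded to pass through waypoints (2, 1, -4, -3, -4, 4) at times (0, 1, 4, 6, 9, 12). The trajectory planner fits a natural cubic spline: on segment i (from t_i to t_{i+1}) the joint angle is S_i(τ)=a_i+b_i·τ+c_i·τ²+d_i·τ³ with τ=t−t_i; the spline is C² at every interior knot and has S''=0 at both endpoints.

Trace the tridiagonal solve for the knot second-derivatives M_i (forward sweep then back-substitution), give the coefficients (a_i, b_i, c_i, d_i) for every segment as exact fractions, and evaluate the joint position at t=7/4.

  seg 0: a=2 b=-27/34 c=0 d=-7/34
  seg 1: a=1 b=-24/17 c=-21/34 d=163/918
  seg 2: a=-4 b=-11/34 c=50/51 d=-29/102
  seg 3: a=-3 b=19/102 c=-37/51 d=169/918
  seg 4: a=-4 b=41/51 c=95/102 d=-95/918
S(7/4) = -721/2176

Δ: Δ0=-1, Δ1=-5/3, Δ2=1/2, Δ3=-1/3, Δ4=8/3
row 1: diag=8, rhs=-4; c'=3/8, d'=-1/2
row 2: denom=10−3·3/8=71/8; d'=(13−3·-1/2)/(71/8)=116/71
row 3: denom=10−2·16/71=678/71; d'=(-5−2·116/71)/(678/71)=-587/678
row 4: denom=12−3·71/226=2499/226; d'=(18−3·-587/678)/(2499/226)=95/51
back: M4=95/51
back: M3=-587/678−71/226·95/51=-74/51
back: M2=116/71−16/71·-74/51=100/51
back: M1=-1/2−3/8·100/51=-21/17
M: M0=0, M1=-21/17, M2=100/51, M3=-74/51, M4=95/51, M5=0
seg 0: a=2, c=M0/2=0, d=(M1−M0)/(6·1)=-7/34, b=Δ0−h0·(2M0+M1)/6=-27/34
seg 1: a=1, c=M1/2=-21/34, d=(M2−M1)/(6·3)=163/918, b=Δ1−h1·(2M1+M2)/6=-24/17
seg 2: a=-4, c=M2/2=50/51, d=(M3−M2)/(6·2)=-29/102, b=Δ2−h2·(2M2+M3)/6=-11/34
seg 3: a=-3, c=M3/2=-37/51, d=(M4−M3)/(6·3)=169/918, b=Δ3−h3·(2M3+M4)/6=19/102
seg 4: a=-4, c=M4/2=95/102, d=(M5−M4)/(6·3)=-95/918, b=Δ4−h4·(2M4+M5)/6=41/51
t_q=7/4 → seg 1, τ=3/4; S=1+-24/17·τ+-21/34·τ²+163/918·τ³=-721/2176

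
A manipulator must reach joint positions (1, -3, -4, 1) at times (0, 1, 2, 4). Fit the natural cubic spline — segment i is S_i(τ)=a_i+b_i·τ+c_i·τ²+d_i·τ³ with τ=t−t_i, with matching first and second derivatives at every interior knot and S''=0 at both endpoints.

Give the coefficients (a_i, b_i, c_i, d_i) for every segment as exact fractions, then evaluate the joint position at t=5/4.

Δ: Δ0=-4, Δ1=-1, Δ2=5/2
row 1: diag=4, rhs=18; c'=1/4, d'=9/2
row 2: denom=6−1·1/4=23/4; d'=(21−1·9/2)/(23/4)=66/23
back: M2=66/23
back: M1=9/2−1/4·66/23=87/23
M: M0=0, M1=87/23, M2=66/23, M3=0
seg 0: a=1, c=M0/2=0, d=(M1−M0)/(6·1)=29/46, b=Δ0−h0·(2M0+M1)/6=-213/46
seg 1: a=-3, c=M1/2=87/46, d=(M2−M1)/(6·1)=-7/46, b=Δ1−h1·(2M1+M2)/6=-63/23
seg 2: a=-4, c=M2/2=33/23, d=(M3−M2)/(6·2)=-11/46, b=Δ2−h2·(2M2+M3)/6=27/46
t_q=5/4 → seg 1, τ=1/4; S=-3+-63/23·τ+87/46·τ²+-7/46·τ³=-10507/2944

  seg 0: a=1 b=-213/46 c=0 d=29/46
  seg 1: a=-3 b=-63/23 c=87/46 d=-7/46
  seg 2: a=-4 b=27/46 c=33/23 d=-11/46
S(5/4) = -10507/2944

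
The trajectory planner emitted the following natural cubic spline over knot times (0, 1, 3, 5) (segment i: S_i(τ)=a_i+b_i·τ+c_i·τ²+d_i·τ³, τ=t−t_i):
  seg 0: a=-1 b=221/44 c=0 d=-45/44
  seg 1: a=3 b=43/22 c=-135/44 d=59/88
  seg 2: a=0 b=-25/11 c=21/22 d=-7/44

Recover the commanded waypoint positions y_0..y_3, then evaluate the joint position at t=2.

y_0=-1 y_1=3 y_2=0 y_3=-2
S(2) = 225/88

y_0 = S_0(0) = a_0 = -1
y_1 = S_1(0) = a_1 = 3
y_2 = S_2(0) = a_2 = 0
y_3 = S_2(2) = -2
t_q=2 is in segment 1 (τ=1); S_1(τ)=225/88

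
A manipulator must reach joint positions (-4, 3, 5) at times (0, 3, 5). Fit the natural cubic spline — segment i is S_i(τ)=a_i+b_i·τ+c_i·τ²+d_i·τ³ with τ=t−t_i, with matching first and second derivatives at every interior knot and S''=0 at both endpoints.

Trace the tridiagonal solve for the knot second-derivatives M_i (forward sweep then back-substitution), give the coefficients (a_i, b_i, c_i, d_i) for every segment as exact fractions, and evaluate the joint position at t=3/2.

Δ: Δ0=7/3, Δ1=1
row 1: diag=10, rhs=-8; c'=1/5, d'=-4/5
back: M1=-4/5
M: M0=0, M1=-4/5, M2=0
seg 0: a=-4, c=M0/2=0, d=(M1−M0)/(6·3)=-2/45, b=Δ0−h0·(2M0+M1)/6=41/15
seg 1: a=3, c=M1/2=-2/5, d=(M2−M1)/(6·2)=1/15, b=Δ1−h1·(2M1+M2)/6=23/15
t_q=3/2 → seg 0, τ=3/2; S=-4+41/15·τ+0·τ²+-2/45·τ³=-1/20

  seg 0: a=-4 b=41/15 c=0 d=-2/45
  seg 1: a=3 b=23/15 c=-2/5 d=1/15
S(3/2) = -1/20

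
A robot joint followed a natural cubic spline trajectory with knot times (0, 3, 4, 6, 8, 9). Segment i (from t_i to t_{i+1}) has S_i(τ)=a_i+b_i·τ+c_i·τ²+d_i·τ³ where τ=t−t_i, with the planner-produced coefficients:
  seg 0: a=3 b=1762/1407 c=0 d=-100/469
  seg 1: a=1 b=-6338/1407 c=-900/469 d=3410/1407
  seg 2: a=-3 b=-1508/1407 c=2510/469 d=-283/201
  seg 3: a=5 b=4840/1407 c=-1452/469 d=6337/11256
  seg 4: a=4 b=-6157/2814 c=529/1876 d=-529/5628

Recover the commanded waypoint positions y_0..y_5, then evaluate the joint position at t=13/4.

y_0 = S_0(0) = a_0 = 3
y_1 = S_1(0) = a_1 = 1
y_2 = S_2(0) = a_2 = -3
y_3 = S_3(0) = a_3 = 5
y_4 = S_4(0) = a_4 = 4
y_5 = S_4(1) = 2
t_q=13/4 is in segment 1 (τ=1/4); S_1(τ)=-3125/15008

y_0=3 y_1=1 y_2=-3 y_3=5 y_4=4 y_5=2
S(13/4) = -3125/15008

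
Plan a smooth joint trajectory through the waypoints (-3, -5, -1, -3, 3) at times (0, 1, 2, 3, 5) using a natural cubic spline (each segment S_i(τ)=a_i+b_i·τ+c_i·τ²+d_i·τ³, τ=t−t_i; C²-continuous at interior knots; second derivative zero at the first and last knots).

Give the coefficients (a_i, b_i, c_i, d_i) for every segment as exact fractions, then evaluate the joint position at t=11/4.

  seg 0: a=-3 b=-351/86 c=0 d=179/86
  seg 1: a=-5 b=93/43 c=537/86 d=-379/86
  seg 2: a=-1 b=123/86 c=-300/43 d=305/86
  seg 3: a=-3 b=-81/43 c=315/86 d=-105/172
S(11/4) = -12965/5504

Δ: Δ0=-2, Δ1=4, Δ2=-2, Δ3=3
row 1: diag=4, rhs=36; c'=1/4, d'=9
row 2: denom=4−1·1/4=15/4; d'=(-36−1·9)/(15/4)=-12
row 3: denom=6−1·4/15=86/15; d'=(30−1·-12)/(86/15)=315/43
back: M3=315/43
back: M2=-12−4/15·315/43=-600/43
back: M1=9−1/4·-600/43=537/43
M: M0=0, M1=537/43, M2=-600/43, M3=315/43, M4=0
seg 0: a=-3, c=M0/2=0, d=(M1−M0)/(6·1)=179/86, b=Δ0−h0·(2M0+M1)/6=-351/86
seg 1: a=-5, c=M1/2=537/86, d=(M2−M1)/(6·1)=-379/86, b=Δ1−h1·(2M1+M2)/6=93/43
seg 2: a=-1, c=M2/2=-300/43, d=(M3−M2)/(6·1)=305/86, b=Δ2−h2·(2M2+M3)/6=123/86
seg 3: a=-3, c=M3/2=315/86, d=(M4−M3)/(6·2)=-105/172, b=Δ3−h3·(2M3+M4)/6=-81/43
t_q=11/4 → seg 2, τ=3/4; S=-1+123/86·τ+-300/43·τ²+305/86·τ³=-12965/5504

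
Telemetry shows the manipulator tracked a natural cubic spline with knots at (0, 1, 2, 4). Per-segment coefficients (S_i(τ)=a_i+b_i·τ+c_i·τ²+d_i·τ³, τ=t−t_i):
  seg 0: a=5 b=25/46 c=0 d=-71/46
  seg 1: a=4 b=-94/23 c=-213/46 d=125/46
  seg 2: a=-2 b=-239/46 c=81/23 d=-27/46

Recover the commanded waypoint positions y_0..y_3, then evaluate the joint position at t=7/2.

y_0 = S_0(0) = a_0 = 5
y_1 = S_1(0) = a_1 = 4
y_2 = S_2(0) = a_2 = -2
y_3 = S_2(2) = -3
t_q=7/2 is in segment 2 (τ=3/2); S_2(τ)=-1417/368

y_0=5 y_1=4 y_2=-2 y_3=-3
S(7/2) = -1417/368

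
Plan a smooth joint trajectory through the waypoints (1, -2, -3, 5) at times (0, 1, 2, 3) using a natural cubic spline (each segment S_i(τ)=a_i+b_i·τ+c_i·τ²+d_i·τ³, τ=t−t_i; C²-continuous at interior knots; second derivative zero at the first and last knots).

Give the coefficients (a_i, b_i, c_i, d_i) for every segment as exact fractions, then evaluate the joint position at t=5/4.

  seg 0: a=1 b=-44/15 c=0 d=-1/15
  seg 1: a=-2 b=-47/15 c=-1/5 d=7/3
  seg 2: a=-3 b=52/15 c=34/5 d=-34/15
S(5/4) = -883/320

Δ: Δ0=-3, Δ1=-1, Δ2=8
row 1: diag=4, rhs=12; c'=1/4, d'=3
row 2: denom=4−1·1/4=15/4; d'=(54−1·3)/(15/4)=68/5
back: M2=68/5
back: M1=3−1/4·68/5=-2/5
M: M0=0, M1=-2/5, M2=68/5, M3=0
seg 0: a=1, c=M0/2=0, d=(M1−M0)/(6·1)=-1/15, b=Δ0−h0·(2M0+M1)/6=-44/15
seg 1: a=-2, c=M1/2=-1/5, d=(M2−M1)/(6·1)=7/3, b=Δ1−h1·(2M1+M2)/6=-47/15
seg 2: a=-3, c=M2/2=34/5, d=(M3−M2)/(6·1)=-34/15, b=Δ2−h2·(2M2+M3)/6=52/15
t_q=5/4 → seg 1, τ=1/4; S=-2+-47/15·τ+-1/5·τ²+7/3·τ³=-883/320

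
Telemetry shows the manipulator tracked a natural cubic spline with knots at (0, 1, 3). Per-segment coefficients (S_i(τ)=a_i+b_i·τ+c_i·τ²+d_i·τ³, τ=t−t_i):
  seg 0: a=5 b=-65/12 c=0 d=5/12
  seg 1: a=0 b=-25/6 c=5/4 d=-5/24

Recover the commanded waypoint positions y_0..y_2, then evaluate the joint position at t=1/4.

y_0 = S_0(0) = a_0 = 5
y_1 = S_1(0) = a_1 = 0
y_2 = S_1(2) = -5
t_q=1/4 is in segment 0 (τ=1/4); S_0(τ)=935/256

y_0=5 y_1=0 y_2=-5
S(1/4) = 935/256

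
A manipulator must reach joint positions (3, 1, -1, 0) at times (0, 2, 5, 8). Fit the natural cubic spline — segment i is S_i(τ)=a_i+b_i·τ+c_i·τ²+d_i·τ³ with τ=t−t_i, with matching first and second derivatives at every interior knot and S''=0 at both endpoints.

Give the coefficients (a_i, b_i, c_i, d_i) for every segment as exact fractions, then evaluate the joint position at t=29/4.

  seg 0: a=3 b=-113/111 c=0 d=1/222
  seg 1: a=1 b=-107/111 c=1/37 d=8/333
  seg 2: a=-1 b=-17/111 c=9/37 d=-1/37
S(29/4) = -997/2368

Δ: Δ0=-1, Δ1=-2/3, Δ2=1/3
row 1: diag=10, rhs=2; c'=3/10, d'=1/5
row 2: denom=12−3·3/10=111/10; d'=(6−3·1/5)/(111/10)=18/37
back: M2=18/37
back: M1=1/5−3/10·18/37=2/37
M: M0=0, M1=2/37, M2=18/37, M3=0
seg 0: a=3, c=M0/2=0, d=(M1−M0)/(6·2)=1/222, b=Δ0−h0·(2M0+M1)/6=-113/111
seg 1: a=1, c=M1/2=1/37, d=(M2−M1)/(6·3)=8/333, b=Δ1−h1·(2M1+M2)/6=-107/111
seg 2: a=-1, c=M2/2=9/37, d=(M3−M2)/(6·3)=-1/37, b=Δ2−h2·(2M2+M3)/6=-17/111
t_q=29/4 → seg 2, τ=9/4; S=-1+-17/111·τ+9/37·τ²+-1/37·τ³=-997/2368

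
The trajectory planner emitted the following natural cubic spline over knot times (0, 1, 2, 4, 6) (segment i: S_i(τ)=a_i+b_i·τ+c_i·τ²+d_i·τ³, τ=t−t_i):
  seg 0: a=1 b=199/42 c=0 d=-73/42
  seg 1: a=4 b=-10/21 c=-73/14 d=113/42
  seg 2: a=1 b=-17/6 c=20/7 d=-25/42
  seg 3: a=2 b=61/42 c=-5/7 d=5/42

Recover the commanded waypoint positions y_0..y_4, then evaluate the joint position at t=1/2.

y_0=1 y_1=4 y_2=1 y_3=2 y_4=3
S(1/2) = 353/112

y_0 = S_0(0) = a_0 = 1
y_1 = S_1(0) = a_1 = 4
y_2 = S_2(0) = a_2 = 1
y_3 = S_3(0) = a_3 = 2
y_4 = S_3(2) = 3
t_q=1/2 is in segment 0 (τ=1/2); S_0(τ)=353/112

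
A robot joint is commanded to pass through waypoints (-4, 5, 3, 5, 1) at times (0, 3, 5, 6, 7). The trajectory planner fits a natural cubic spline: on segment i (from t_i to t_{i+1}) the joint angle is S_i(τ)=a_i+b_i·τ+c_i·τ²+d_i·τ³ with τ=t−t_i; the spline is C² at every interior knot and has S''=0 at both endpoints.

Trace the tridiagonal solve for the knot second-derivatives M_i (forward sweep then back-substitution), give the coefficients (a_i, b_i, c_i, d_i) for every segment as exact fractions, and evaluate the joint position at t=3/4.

Δ: Δ0=3, Δ1=-1, Δ2=2, Δ3=-4
row 1: diag=10, rhs=-24; c'=1/5, d'=-12/5
row 2: denom=6−2·1/5=28/5; d'=(18−2·-12/5)/(28/5)=57/14
row 3: denom=4−1·5/28=107/28; d'=(-36−1·57/14)/(107/28)=-1122/107
back: M3=-1122/107
back: M2=57/14−5/28·-1122/107=636/107
back: M1=-12/5−1/5·636/107=-384/107
M: M0=0, M1=-384/107, M2=636/107, M3=-1122/107, M4=0
seg 0: a=-4, c=M0/2=0, d=(M1−M0)/(6·3)=-64/321, b=Δ0−h0·(2M0+M1)/6=513/107
seg 1: a=5, c=M1/2=-192/107, d=(M2−M1)/(6·2)=85/107, b=Δ1−h1·(2M1+M2)/6=-63/107
seg 2: a=3, c=M2/2=318/107, d=(M3−M2)/(6·1)=-293/107, b=Δ2−h2·(2M2+M3)/6=189/107
seg 3: a=5, c=M3/2=-561/107, d=(M4−M3)/(6·1)=187/107, b=Δ3−h3·(2M3+M4)/6=-54/107
t_q=3/4 → seg 0, τ=3/4; S=-4+513/107·τ+0·τ²+-64/321·τ³=-209/428

  seg 0: a=-4 b=513/107 c=0 d=-64/321
  seg 1: a=5 b=-63/107 c=-192/107 d=85/107
  seg 2: a=3 b=189/107 c=318/107 d=-293/107
  seg 3: a=5 b=-54/107 c=-561/107 d=187/107
S(3/4) = -209/428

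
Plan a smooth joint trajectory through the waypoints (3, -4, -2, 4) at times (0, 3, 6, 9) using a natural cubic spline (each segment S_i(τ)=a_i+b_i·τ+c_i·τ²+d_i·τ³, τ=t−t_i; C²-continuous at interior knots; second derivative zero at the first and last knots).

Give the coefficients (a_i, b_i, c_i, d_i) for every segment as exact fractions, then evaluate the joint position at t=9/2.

Δ: Δ0=-7/3, Δ1=2/3, Δ2=2
row 1: diag=12, rhs=18; c'=1/4, d'=3/2
row 2: denom=12−3·1/4=45/4; d'=(8−3·3/2)/(45/4)=14/45
back: M2=14/45
back: M1=3/2−1/4·14/45=64/45
M: M0=0, M1=64/45, M2=14/45, M3=0
seg 0: a=3, c=M0/2=0, d=(M1−M0)/(6·3)=32/405, b=Δ0−h0·(2M0+M1)/6=-137/45
seg 1: a=-4, c=M1/2=32/45, d=(M2−M1)/(6·3)=-5/81, b=Δ1−h1·(2M1+M2)/6=-41/45
seg 2: a=-2, c=M2/2=7/45, d=(M3−M2)/(6·3)=-7/405, b=Δ2−h2·(2M2+M3)/6=76/45
t_q=9/2 → seg 1, τ=3/2; S=-4+-41/45·τ+32/45·τ²+-5/81·τ³=-159/40

  seg 0: a=3 b=-137/45 c=0 d=32/405
  seg 1: a=-4 b=-41/45 c=32/45 d=-5/81
  seg 2: a=-2 b=76/45 c=7/45 d=-7/405
S(9/2) = -159/40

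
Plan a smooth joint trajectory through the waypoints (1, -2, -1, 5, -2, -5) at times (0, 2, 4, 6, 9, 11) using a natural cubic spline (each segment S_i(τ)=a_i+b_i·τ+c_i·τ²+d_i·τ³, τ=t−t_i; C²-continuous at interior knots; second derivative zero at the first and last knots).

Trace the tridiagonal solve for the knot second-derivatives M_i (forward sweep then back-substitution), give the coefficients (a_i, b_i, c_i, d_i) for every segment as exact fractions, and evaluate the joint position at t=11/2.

Δ: Δ0=-3/2, Δ1=1/2, Δ2=3, Δ3=-7/3, Δ4=-3/2
row 1: diag=8, rhs=12; c'=1/4, d'=3/2
row 2: denom=8−2·1/4=15/2; d'=(15−2·3/2)/(15/2)=8/5
row 3: denom=10−2·4/15=142/15; d'=(-32−2·8/5)/(142/15)=-264/71
row 4: denom=10−3·45/142=1285/142; d'=(5−3·-264/71)/(1285/142)=2294/1285
back: M4=2294/1285
back: M3=-264/71−45/142·2294/1285=-1101/257
back: M2=8/5−4/15·-1101/257=3524/1285
back: M1=3/2−1/4·3524/1285=2093/2570
M: M0=0, M1=2093/2570, M2=3524/1285, M3=-1101/257, M4=2294/1285, M5=0
seg 0: a=1, c=M0/2=0, d=(M1−M0)/(6·2)=2093/30840, b=Δ0−h0·(2M0+M1)/6=-6829/3855
seg 1: a=-2, c=M1/2=2093/5140, d=(M2−M1)/(6·2)=991/6168, b=Δ1−h1·(2M1+M2)/6=-7379/7710
seg 2: a=-1, c=M2/2=1762/1285, d=(M3−M2)/(6·2)=-9029/15420, b=Δ2−h2·(2M2+M3)/6=10022/3855
seg 3: a=5, c=M3/2=-1101/514, d=(M4−M3)/(6·3)=7799/23130, b=Δ3−h3·(2M3+M4)/6=4079/3855
seg 4: a=-2, c=M4/2=1147/1285, d=(M5−M4)/(6·2)=-1147/7710, b=Δ4−h4·(2M4+M5)/6=-20741/7710
t_q=11/2 → seg 2, τ=3/2; S=-1+10022/3855·τ+1762/1285·τ²+-9029/15420·τ³=32967/8224

  seg 0: a=1 b=-6829/3855 c=0 d=2093/30840
  seg 1: a=-2 b=-7379/7710 c=2093/5140 d=991/6168
  seg 2: a=-1 b=10022/3855 c=1762/1285 d=-9029/15420
  seg 3: a=5 b=4079/3855 c=-1101/514 d=7799/23130
  seg 4: a=-2 b=-20741/7710 c=1147/1285 d=-1147/7710
S(11/2) = 32967/8224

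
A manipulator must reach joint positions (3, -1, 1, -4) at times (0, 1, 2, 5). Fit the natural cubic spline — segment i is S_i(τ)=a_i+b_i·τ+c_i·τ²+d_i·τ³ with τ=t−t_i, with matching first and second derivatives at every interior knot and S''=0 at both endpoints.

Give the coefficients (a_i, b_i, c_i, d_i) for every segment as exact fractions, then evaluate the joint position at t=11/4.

Δ: Δ0=-4, Δ1=2, Δ2=-5/3
row 1: diag=4, rhs=36; c'=1/4, d'=9
row 2: denom=8−1·1/4=31/4; d'=(-22−1·9)/(31/4)=-4
back: M2=-4
back: M1=9−1/4·-4=10
M: M0=0, M1=10, M2=-4, M3=0
seg 0: a=3, c=M0/2=0, d=(M1−M0)/(6·1)=5/3, b=Δ0−h0·(2M0+M1)/6=-17/3
seg 1: a=-1, c=M1/2=5, d=(M2−M1)/(6·1)=-7/3, b=Δ1−h1·(2M1+M2)/6=-2/3
seg 2: a=1, c=M2/2=-2, d=(M3−M2)/(6·3)=2/9, b=Δ2−h2·(2M2+M3)/6=7/3
t_q=11/4 → seg 2, τ=3/4; S=1+7/3·τ+-2·τ²+2/9·τ³=55/32

  seg 0: a=3 b=-17/3 c=0 d=5/3
  seg 1: a=-1 b=-2/3 c=5 d=-7/3
  seg 2: a=1 b=7/3 c=-2 d=2/9
S(11/4) = 55/32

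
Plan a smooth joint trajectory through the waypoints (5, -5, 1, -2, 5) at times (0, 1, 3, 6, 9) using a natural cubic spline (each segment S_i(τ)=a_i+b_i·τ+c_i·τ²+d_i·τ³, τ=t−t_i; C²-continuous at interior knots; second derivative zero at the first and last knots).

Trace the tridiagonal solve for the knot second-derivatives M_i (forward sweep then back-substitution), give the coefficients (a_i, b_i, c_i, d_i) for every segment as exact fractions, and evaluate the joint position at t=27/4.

  seg 0: a=5 b=-7739/618 c=0 d=1559/618
  seg 1: a=-5 b=-1531/309 c=1559/206 d=-2219/1236
  seg 2: a=1 b=1166/309 c=-330/103 d=1495/2781
  seg 3: a=-2 b=-289/309 c=505/309 d=-505/2781
S(27/4) = -12253/6592

Δ: Δ0=-10, Δ1=3, Δ2=-1, Δ3=7/3
row 1: diag=6, rhs=78; c'=1/3, d'=13
row 2: denom=10−2·1/3=28/3; d'=(-24−2·13)/(28/3)=-75/14
row 3: denom=12−3·9/28=309/28; d'=(20−3·-75/14)/(309/28)=1010/309
back: M3=1010/309
back: M2=-75/14−9/28·1010/309=-660/103
back: M1=13−1/3·-660/103=1559/103
M: M0=0, M1=1559/103, M2=-660/103, M3=1010/309, M4=0
seg 0: a=5, c=M0/2=0, d=(M1−M0)/(6·1)=1559/618, b=Δ0−h0·(2M0+M1)/6=-7739/618
seg 1: a=-5, c=M1/2=1559/206, d=(M2−M1)/(6·2)=-2219/1236, b=Δ1−h1·(2M1+M2)/6=-1531/309
seg 2: a=1, c=M2/2=-330/103, d=(M3−M2)/(6·3)=1495/2781, b=Δ2−h2·(2M2+M3)/6=1166/309
seg 3: a=-2, c=M3/2=505/309, d=(M4−M3)/(6·3)=-505/2781, b=Δ3−h3·(2M3+M4)/6=-289/309
t_q=27/4 → seg 3, τ=3/4; S=-2+-289/309·τ+505/309·τ²+-505/2781·τ³=-12253/6592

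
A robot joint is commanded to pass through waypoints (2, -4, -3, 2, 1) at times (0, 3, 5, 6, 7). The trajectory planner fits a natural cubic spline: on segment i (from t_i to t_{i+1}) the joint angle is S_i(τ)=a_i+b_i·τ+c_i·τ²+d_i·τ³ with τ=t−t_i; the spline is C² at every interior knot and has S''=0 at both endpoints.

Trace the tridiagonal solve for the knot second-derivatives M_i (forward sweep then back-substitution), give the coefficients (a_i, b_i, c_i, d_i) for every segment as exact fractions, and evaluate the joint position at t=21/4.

Δ: Δ0=-2, Δ1=1/2, Δ2=5, Δ3=-1
row 1: diag=10, rhs=15; c'=1/5, d'=3/2
row 2: denom=6−2·1/5=28/5; d'=(27−2·3/2)/(28/5)=30/7
row 3: denom=4−1·5/28=107/28; d'=(-36−1·30/7)/(107/28)=-1128/107
back: M3=-1128/107
back: M2=30/7−5/28·-1128/107=660/107
back: M1=3/2−1/5·660/107=57/214
M: M0=0, M1=57/214, M2=660/107, M3=-1128/107, M4=0
seg 0: a=2, c=M0/2=0, d=(M1−M0)/(6·3)=19/1284, b=Δ0−h0·(2M0+M1)/6=-913/428
seg 1: a=-4, c=M1/2=57/428, d=(M2−M1)/(6·2)=421/856, b=Δ1−h1·(2M1+M2)/6=-371/214
seg 2: a=-3, c=M2/2=330/107, d=(M3−M2)/(6·1)=-298/107, b=Δ2−h2·(2M2+M3)/6=503/107
seg 3: a=2, c=M3/2=-564/107, d=(M4−M3)/(6·1)=188/107, b=Δ3−h3·(2M3+M4)/6=269/107
t_q=21/4 → seg 2, τ=1/4; S=-3+503/107·τ+330/107·τ²+-298/107·τ³=-5737/3424

  seg 0: a=2 b=-913/428 c=0 d=19/1284
  seg 1: a=-4 b=-371/214 c=57/428 d=421/856
  seg 2: a=-3 b=503/107 c=330/107 d=-298/107
  seg 3: a=2 b=269/107 c=-564/107 d=188/107
S(21/4) = -5737/3424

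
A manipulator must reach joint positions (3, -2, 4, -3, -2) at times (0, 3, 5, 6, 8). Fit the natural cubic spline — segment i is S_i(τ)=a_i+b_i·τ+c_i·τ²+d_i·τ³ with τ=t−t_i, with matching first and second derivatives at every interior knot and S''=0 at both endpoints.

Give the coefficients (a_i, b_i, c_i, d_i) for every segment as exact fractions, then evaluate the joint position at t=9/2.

Δ: Δ0=-5/3, Δ1=3, Δ2=-7, Δ3=1/2
row 1: diag=10, rhs=28; c'=1/5, d'=14/5
row 2: denom=6−2·1/5=28/5; d'=(-60−2·14/5)/(28/5)=-82/7
row 3: denom=6−1·5/28=163/28; d'=(45−1·-82/7)/(163/28)=1588/163
back: M3=1588/163
back: M2=-82/7−5/28·1588/163=-2193/163
back: M1=14/5−1/5·-2193/163=895/163
M: M0=0, M1=895/163, M2=-2193/163, M3=1588/163, M4=0
seg 0: a=3, c=M0/2=0, d=(M1−M0)/(6·3)=895/2934, b=Δ0−h0·(2M0+M1)/6=-4315/978
seg 1: a=-2, c=M1/2=895/326, d=(M2−M1)/(6·2)=-772/489, b=Δ1−h1·(2M1+M2)/6=1870/489
seg 2: a=4, c=M2/2=-2193/326, d=(M3−M2)/(6·1)=3781/978, b=Δ2−h2·(2M2+M3)/6=-2024/489
seg 3: a=-3, c=M3/2=794/163, d=(M4−M3)/(6·2)=-397/489, b=Δ3−h3·(2M3+M4)/6=-5863/978
t_q=9/2 → seg 1, τ=3/2; S=-2+1870/489·τ+895/326·τ²+-772/489·τ³=5979/1304

  seg 0: a=3 b=-4315/978 c=0 d=895/2934
  seg 1: a=-2 b=1870/489 c=895/326 d=-772/489
  seg 2: a=4 b=-2024/489 c=-2193/326 d=3781/978
  seg 3: a=-3 b=-5863/978 c=794/163 d=-397/489
S(9/2) = 5979/1304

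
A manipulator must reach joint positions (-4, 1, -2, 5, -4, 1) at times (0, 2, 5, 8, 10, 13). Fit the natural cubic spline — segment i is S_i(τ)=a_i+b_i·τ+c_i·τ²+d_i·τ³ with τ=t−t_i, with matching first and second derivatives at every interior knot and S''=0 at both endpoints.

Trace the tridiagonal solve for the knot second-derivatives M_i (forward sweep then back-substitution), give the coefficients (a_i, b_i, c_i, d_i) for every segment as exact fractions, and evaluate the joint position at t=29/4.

Δ: Δ0=5/2, Δ1=-1, Δ2=7/3, Δ3=-9/2, Δ4=5/3
row 1: diag=10, rhs=-21; c'=3/10, d'=-21/10
row 2: denom=12−3·3/10=111/10; d'=(20−3·-21/10)/(111/10)=263/111
row 3: denom=10−3·10/37=340/37; d'=(-41−3·263/111)/(340/37)=-89/17
row 4: denom=10−2·37/170=813/85; d'=(37−2·-89/17)/(813/85)=1345/271
back: M4=1345/271
back: M3=-89/17−37/170·1345/271=-3423/542
back: M2=263/111−10/37·-3423/542=3314/813
back: M1=-21/10−3/10·3314/813=-1801/542
M: M0=0, M1=-1801/542, M2=3314/813, M3=-3423/542, M4=1345/271, M5=0
seg 0: a=-4, c=M0/2=0, d=(M1−M0)/(6·2)=-1801/6504, b=Δ0−h0·(2M0+M1)/6=2933/813
seg 1: a=1, c=M1/2=-1801/1084, d=(M2−M1)/(6·3)=12031/29268, b=Δ1−h1·(2M1+M2)/6=463/1626
seg 2: a=-2, c=M2/2=1657/813, d=(M3−M2)/(6·3)=-16897/29268, b=Δ2−h2·(2M2+M3)/6=4601/3252
seg 3: a=5, c=M3/2=-3423/1084, d=(M4−M3)/(6·2)=6113/6504, b=Δ3−h3·(2M3+M4)/6=-3161/1626
seg 4: a=-4, c=M4/2=1345/542, d=(M5−M4)/(6·3)=-1345/4878, b=Δ4−h4·(2M4+M5)/6=-2680/813
t_q=29/4 → seg 2, τ=9/4; S=-2+4601/3252·τ+1657/813·τ²+-16897/29268·τ³=341701/69376

  seg 0: a=-4 b=2933/813 c=0 d=-1801/6504
  seg 1: a=1 b=463/1626 c=-1801/1084 d=12031/29268
  seg 2: a=-2 b=4601/3252 c=1657/813 d=-16897/29268
  seg 3: a=5 b=-3161/1626 c=-3423/1084 d=6113/6504
  seg 4: a=-4 b=-2680/813 c=1345/542 d=-1345/4878
S(29/4) = 341701/69376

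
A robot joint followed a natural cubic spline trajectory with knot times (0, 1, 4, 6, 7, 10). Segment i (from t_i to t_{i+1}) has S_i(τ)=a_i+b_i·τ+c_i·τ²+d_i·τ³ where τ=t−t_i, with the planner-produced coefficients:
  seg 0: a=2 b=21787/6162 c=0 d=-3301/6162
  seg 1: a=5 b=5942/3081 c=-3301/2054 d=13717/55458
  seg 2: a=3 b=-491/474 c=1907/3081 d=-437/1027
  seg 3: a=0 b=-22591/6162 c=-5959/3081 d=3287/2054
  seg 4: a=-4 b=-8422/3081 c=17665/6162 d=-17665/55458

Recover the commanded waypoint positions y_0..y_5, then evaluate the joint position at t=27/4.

y_0=2 y_1=5 y_2=3 y_3=0 y_4=-4 y_5=5
S(27/4) = -415723/131456

y_0 = S_0(0) = a_0 = 2
y_1 = S_1(0) = a_1 = 5
y_2 = S_2(0) = a_2 = 3
y_3 = S_3(0) = a_3 = 0
y_4 = S_4(0) = a_4 = -4
y_5 = S_4(3) = 5
t_q=27/4 is in segment 3 (τ=3/4); S_3(τ)=-415723/131456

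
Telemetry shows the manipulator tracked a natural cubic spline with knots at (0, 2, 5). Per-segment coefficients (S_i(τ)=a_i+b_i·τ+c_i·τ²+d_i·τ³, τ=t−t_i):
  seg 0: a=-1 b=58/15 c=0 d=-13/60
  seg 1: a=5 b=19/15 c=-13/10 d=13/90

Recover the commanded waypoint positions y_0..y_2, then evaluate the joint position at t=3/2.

y_0 = S_0(0) = a_0 = -1
y_1 = S_1(0) = a_1 = 5
y_2 = S_1(3) = 1
t_q=3/2 is in segment 0 (τ=3/2); S_0(τ)=651/160

y_0=-1 y_1=5 y_2=1
S(3/2) = 651/160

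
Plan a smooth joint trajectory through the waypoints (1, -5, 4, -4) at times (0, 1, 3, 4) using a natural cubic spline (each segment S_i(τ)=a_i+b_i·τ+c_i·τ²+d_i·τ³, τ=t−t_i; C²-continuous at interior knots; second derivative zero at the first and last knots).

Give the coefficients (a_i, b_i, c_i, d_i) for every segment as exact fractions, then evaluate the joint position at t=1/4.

Δ: Δ0=-6, Δ1=9/2, Δ2=-8
row 1: diag=6, rhs=63; c'=1/3, d'=21/2
row 2: denom=6−2·1/3=16/3; d'=(-75−2·21/2)/(16/3)=-18
back: M2=-18
back: M1=21/2−1/3·-18=33/2
M: M0=0, M1=33/2, M2=-18, M3=0
seg 0: a=1, c=M0/2=0, d=(M1−M0)/(6·1)=11/4, b=Δ0−h0·(2M0+M1)/6=-35/4
seg 1: a=-5, c=M1/2=33/4, d=(M2−M1)/(6·2)=-23/8, b=Δ1−h1·(2M1+M2)/6=-1/2
seg 2: a=4, c=M2/2=-9, d=(M3−M2)/(6·1)=3, b=Δ2−h2·(2M2+M3)/6=-2
t_q=1/4 → seg 0, τ=1/4; S=1+-35/4·τ+0·τ²+11/4·τ³=-293/256

  seg 0: a=1 b=-35/4 c=0 d=11/4
  seg 1: a=-5 b=-1/2 c=33/4 d=-23/8
  seg 2: a=4 b=-2 c=-9 d=3
S(1/4) = -293/256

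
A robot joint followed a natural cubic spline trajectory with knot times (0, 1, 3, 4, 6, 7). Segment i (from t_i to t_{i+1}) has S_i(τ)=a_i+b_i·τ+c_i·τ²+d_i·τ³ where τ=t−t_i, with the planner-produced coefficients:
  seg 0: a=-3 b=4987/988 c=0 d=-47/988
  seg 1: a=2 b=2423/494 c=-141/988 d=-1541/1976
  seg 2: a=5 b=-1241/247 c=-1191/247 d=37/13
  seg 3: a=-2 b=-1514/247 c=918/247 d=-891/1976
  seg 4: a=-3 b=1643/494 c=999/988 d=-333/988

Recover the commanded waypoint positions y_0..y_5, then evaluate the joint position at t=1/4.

y_0 = S_0(0) = a_0 = -3
y_1 = S_1(0) = a_1 = 2
y_2 = S_2(0) = a_2 = 5
y_3 = S_3(0) = a_3 = -2
y_4 = S_4(0) = a_4 = -3
y_5 = S_4(1) = 1
t_q=1/4 is in segment 0 (τ=1/4); S_0(τ)=-109951/63232

y_0=-3 y_1=2 y_2=5 y_3=-2 y_4=-3 y_5=1
S(1/4) = -109951/63232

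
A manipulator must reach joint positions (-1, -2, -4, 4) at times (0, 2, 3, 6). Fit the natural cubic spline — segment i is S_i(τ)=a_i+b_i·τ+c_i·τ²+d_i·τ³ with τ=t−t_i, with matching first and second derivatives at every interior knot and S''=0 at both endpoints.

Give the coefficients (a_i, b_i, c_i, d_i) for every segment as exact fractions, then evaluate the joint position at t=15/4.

  seg 0: a=-1 b=59/282 c=0 d=-25/141
  seg 1: a=-2 b=-541/282 c=-50/47 d=277/282
  seg 2: a=-4 b=-155/141 c=177/94 d=-59/282
S(15/4) = -23183/6016

Δ: Δ0=-1/2, Δ1=-2, Δ2=8/3
row 1: diag=6, rhs=-9; c'=1/6, d'=-3/2
row 2: denom=8−1·1/6=47/6; d'=(28−1·-3/2)/(47/6)=177/47
back: M2=177/47
back: M1=-3/2−1/6·177/47=-100/47
M: M0=0, M1=-100/47, M2=177/47, M3=0
seg 0: a=-1, c=M0/2=0, d=(M1−M0)/(6·2)=-25/141, b=Δ0−h0·(2M0+M1)/6=59/282
seg 1: a=-2, c=M1/2=-50/47, d=(M2−M1)/(6·1)=277/282, b=Δ1−h1·(2M1+M2)/6=-541/282
seg 2: a=-4, c=M2/2=177/94, d=(M3−M2)/(6·3)=-59/282, b=Δ2−h2·(2M2+M3)/6=-155/141
t_q=15/4 → seg 2, τ=3/4; S=-4+-155/141·τ+177/94·τ²+-59/282·τ³=-23183/6016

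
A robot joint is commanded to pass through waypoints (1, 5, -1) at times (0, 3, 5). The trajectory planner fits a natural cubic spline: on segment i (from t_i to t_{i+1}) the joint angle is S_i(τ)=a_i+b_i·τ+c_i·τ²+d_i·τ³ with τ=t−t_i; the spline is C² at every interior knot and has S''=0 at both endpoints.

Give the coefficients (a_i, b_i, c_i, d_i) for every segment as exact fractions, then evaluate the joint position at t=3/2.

Δ: Δ0=4/3, Δ1=-3
row 1: diag=10, rhs=-26; c'=1/5, d'=-13/5
back: M1=-13/5
M: M0=0, M1=-13/5, M2=0
seg 0: a=1, c=M0/2=0, d=(M1−M0)/(6·3)=-13/90, b=Δ0−h0·(2M0+M1)/6=79/30
seg 1: a=5, c=M1/2=-13/10, d=(M2−M1)/(6·2)=13/60, b=Δ1−h1·(2M1+M2)/6=-19/15
t_q=3/2 → seg 0, τ=3/2; S=1+79/30·τ+0·τ²+-13/90·τ³=357/80

  seg 0: a=1 b=79/30 c=0 d=-13/90
  seg 1: a=5 b=-19/15 c=-13/10 d=13/60
S(3/2) = 357/80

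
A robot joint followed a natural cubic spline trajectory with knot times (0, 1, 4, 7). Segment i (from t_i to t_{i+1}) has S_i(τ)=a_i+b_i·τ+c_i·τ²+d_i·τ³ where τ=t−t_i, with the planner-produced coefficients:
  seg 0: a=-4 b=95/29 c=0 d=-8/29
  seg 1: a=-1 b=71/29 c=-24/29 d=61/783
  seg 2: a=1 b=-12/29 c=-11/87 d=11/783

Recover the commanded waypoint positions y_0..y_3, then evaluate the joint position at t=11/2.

y_0=-4 y_1=-1 y_2=1 y_3=-1
S(11/2) = 33/232

y_0 = S_0(0) = a_0 = -4
y_1 = S_1(0) = a_1 = -1
y_2 = S_2(0) = a_2 = 1
y_3 = S_2(3) = -1
t_q=11/2 is in segment 2 (τ=3/2); S_2(τ)=33/232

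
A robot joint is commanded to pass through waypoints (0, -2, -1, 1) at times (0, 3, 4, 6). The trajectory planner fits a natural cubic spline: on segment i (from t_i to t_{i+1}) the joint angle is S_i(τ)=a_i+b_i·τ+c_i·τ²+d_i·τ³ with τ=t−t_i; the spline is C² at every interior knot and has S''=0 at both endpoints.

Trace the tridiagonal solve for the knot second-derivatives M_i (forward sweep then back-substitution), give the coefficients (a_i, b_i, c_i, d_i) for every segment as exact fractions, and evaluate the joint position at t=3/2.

Δ: Δ0=-2/3, Δ1=1, Δ2=1
row 1: diag=8, rhs=10; c'=1/8, d'=5/4
row 2: denom=6−1·1/8=47/8; d'=(0−1·5/4)/(47/8)=-10/47
back: M2=-10/47
back: M1=5/4−1/8·-10/47=60/47
M: M0=0, M1=60/47, M2=-10/47, M3=0
seg 0: a=0, c=M0/2=0, d=(M1−M0)/(6·3)=10/141, b=Δ0−h0·(2M0+M1)/6=-184/141
seg 1: a=-2, c=M1/2=30/47, d=(M2−M1)/(6·1)=-35/141, b=Δ1−h1·(2M1+M2)/6=86/141
seg 2: a=-1, c=M2/2=-5/47, d=(M3−M2)/(6·2)=5/282, b=Δ2−h2·(2M2+M3)/6=161/141
t_q=3/2 → seg 0, τ=3/2; S=0+-184/141·τ+0·τ²+10/141·τ³=-323/188

  seg 0: a=0 b=-184/141 c=0 d=10/141
  seg 1: a=-2 b=86/141 c=30/47 d=-35/141
  seg 2: a=-1 b=161/141 c=-5/47 d=5/282
S(3/2) = -323/188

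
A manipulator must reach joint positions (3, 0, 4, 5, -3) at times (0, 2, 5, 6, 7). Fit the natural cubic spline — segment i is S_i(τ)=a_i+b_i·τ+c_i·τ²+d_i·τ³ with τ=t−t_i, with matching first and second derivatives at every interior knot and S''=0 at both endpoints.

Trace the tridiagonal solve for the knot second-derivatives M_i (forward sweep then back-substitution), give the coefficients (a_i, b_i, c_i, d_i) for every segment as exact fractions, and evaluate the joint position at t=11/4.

Δ: Δ0=-3/2, Δ1=4/3, Δ2=1, Δ3=-8
row 1: diag=10, rhs=17; c'=3/10, d'=17/10
row 2: denom=8−3·3/10=71/10; d'=(-2−3·17/10)/(71/10)=-1
row 3: denom=4−1·10/71=274/71; d'=(-54−1·-1)/(274/71)=-3763/274
back: M3=-3763/274
back: M2=-1−10/71·-3763/274=128/137
back: M1=17/10−3/10·128/137=389/274
M: M0=0, M1=389/274, M2=128/137, M3=-3763/274, M4=0
seg 0: a=3, c=M0/2=0, d=(M1−M0)/(6·2)=389/3288, b=Δ0−h0·(2M0+M1)/6=-811/411
seg 1: a=0, c=M1/2=389/548, d=(M2−M1)/(6·3)=-133/4932, b=Δ1−h1·(2M1+M2)/6=-455/822
seg 2: a=4, c=M2/2=64/137, d=(M3−M2)/(6·1)=-4019/1644, b=Δ2−h2·(2M2+M3)/6=4895/1644
seg 3: a=5, c=M3/2=-3763/548, d=(M4−M3)/(6·1)=3763/1644, b=Δ3−h3·(2M3+M4)/6=-2813/822
t_q=11/4 → seg 1, τ=3/4; S=0+-455/822·τ+389/548·τ²+-133/4932·τ³=-955/35072

  seg 0: a=3 b=-811/411 c=0 d=389/3288
  seg 1: a=0 b=-455/822 c=389/548 d=-133/4932
  seg 2: a=4 b=4895/1644 c=64/137 d=-4019/1644
  seg 3: a=5 b=-2813/822 c=-3763/548 d=3763/1644
S(11/4) = -955/35072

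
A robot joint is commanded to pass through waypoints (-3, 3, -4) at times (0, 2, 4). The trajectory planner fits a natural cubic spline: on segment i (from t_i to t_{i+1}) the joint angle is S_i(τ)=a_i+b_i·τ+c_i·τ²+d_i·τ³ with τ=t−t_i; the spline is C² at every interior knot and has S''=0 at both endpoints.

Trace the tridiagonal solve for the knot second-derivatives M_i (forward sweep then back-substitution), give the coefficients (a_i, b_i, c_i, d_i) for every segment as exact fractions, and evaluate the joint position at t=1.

  seg 0: a=-3 b=37/8 c=0 d=-13/32
  seg 1: a=3 b=-1/4 c=-39/16 d=13/32
S(1) = 39/32

Δ: Δ0=3, Δ1=-7/2
row 1: diag=8, rhs=-39; c'=1/4, d'=-39/8
back: M1=-39/8
M: M0=0, M1=-39/8, M2=0
seg 0: a=-3, c=M0/2=0, d=(M1−M0)/(6·2)=-13/32, b=Δ0−h0·(2M0+M1)/6=37/8
seg 1: a=3, c=M1/2=-39/16, d=(M2−M1)/(6·2)=13/32, b=Δ1−h1·(2M1+M2)/6=-1/4
t_q=1 → seg 0, τ=1; S=-3+37/8·τ+0·τ²+-13/32·τ³=39/32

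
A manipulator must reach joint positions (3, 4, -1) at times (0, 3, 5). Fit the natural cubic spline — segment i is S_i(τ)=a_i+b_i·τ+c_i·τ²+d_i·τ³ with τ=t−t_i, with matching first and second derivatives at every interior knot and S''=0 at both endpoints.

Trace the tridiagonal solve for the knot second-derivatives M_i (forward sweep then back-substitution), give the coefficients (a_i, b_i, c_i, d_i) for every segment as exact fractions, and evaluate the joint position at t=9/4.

Δ: Δ0=1/3, Δ1=-5/2
row 1: diag=10, rhs=-17; c'=1/5, d'=-17/10
back: M1=-17/10
M: M0=0, M1=-17/10, M2=0
seg 0: a=3, c=M0/2=0, d=(M1−M0)/(6·3)=-17/180, b=Δ0−h0·(2M0+M1)/6=71/60
seg 1: a=4, c=M1/2=-17/20, d=(M2−M1)/(6·2)=17/120, b=Δ1−h1·(2M1+M2)/6=-41/30
t_q=9/4 → seg 0, τ=9/4; S=3+71/60·τ+0·τ²+-17/180·τ³=5871/1280

  seg 0: a=3 b=71/60 c=0 d=-17/180
  seg 1: a=4 b=-41/30 c=-17/20 d=17/120
S(9/4) = 5871/1280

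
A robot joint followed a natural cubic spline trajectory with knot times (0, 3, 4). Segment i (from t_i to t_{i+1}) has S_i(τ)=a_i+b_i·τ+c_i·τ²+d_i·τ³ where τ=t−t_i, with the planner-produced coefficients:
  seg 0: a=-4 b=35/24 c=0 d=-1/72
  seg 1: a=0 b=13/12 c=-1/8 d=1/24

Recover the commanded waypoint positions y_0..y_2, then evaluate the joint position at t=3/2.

y_0=-4 y_1=0 y_2=1
S(3/2) = -119/64

y_0 = S_0(0) = a_0 = -4
y_1 = S_1(0) = a_1 = 0
y_2 = S_1(1) = 1
t_q=3/2 is in segment 0 (τ=3/2); S_0(τ)=-119/64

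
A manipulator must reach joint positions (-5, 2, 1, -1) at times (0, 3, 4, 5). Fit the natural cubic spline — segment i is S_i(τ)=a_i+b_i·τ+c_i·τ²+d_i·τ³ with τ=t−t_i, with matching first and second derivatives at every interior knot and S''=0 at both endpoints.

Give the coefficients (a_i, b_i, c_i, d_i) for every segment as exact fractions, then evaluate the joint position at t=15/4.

Δ: Δ0=7/3, Δ1=-1, Δ2=-2
row 1: diag=8, rhs=-20; c'=1/8, d'=-5/2
row 2: denom=4−1·1/8=31/8; d'=(-6−1·-5/2)/(31/8)=-28/31
back: M2=-28/31
back: M1=-5/2−1/8·-28/31=-74/31
M: M0=0, M1=-74/31, M2=-28/31, M3=0
seg 0: a=-5, c=M0/2=0, d=(M1−M0)/(6·3)=-37/279, b=Δ0−h0·(2M0+M1)/6=328/93
seg 1: a=2, c=M1/2=-37/31, d=(M2−M1)/(6·1)=23/93, b=Δ1−h1·(2M1+M2)/6=-5/93
seg 2: a=1, c=M2/2=-14/31, d=(M3−M2)/(6·1)=14/93, b=Δ2−h2·(2M2+M3)/6=-158/93
t_q=15/4 → seg 1, τ=3/4; S=2+-5/93·τ+-37/31·τ²+23/93·τ³=2763/1984

  seg 0: a=-5 b=328/93 c=0 d=-37/279
  seg 1: a=2 b=-5/93 c=-37/31 d=23/93
  seg 2: a=1 b=-158/93 c=-14/31 d=14/93
S(15/4) = 2763/1984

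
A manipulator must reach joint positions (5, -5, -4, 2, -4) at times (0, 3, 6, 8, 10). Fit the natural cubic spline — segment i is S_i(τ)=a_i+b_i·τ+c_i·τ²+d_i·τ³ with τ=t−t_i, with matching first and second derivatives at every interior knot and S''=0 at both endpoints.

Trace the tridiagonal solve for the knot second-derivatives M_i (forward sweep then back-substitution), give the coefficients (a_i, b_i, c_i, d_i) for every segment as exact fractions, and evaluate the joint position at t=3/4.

Δ: Δ0=-10/3, Δ1=1/3, Δ2=3, Δ3=-3
row 1: diag=12, rhs=22; c'=1/4, d'=11/6
row 2: denom=10−3·1/4=37/4; d'=(16−3·11/6)/(37/4)=42/37
row 3: denom=8−2·8/37=280/37; d'=(-36−2·42/37)/(280/37)=-177/35
back: M3=-177/35
back: M2=42/37−8/37·-177/35=78/35
back: M1=11/6−1/4·78/35=134/105
M: M0=0, M1=134/105, M2=78/35, M3=-177/35, M4=0
seg 0: a=5, c=M0/2=0, d=(M1−M0)/(6·3)=67/945, b=Δ0−h0·(2M0+M1)/6=-139/35
seg 1: a=-5, c=M1/2=67/105, d=(M2−M1)/(6·3)=10/189, b=Δ1−h1·(2M1+M2)/6=-72/35
seg 2: a=-4, c=M2/2=39/35, d=(M3−M2)/(6·2)=-17/28, b=Δ2−h2·(2M2+M3)/6=16/5
seg 3: a=2, c=M3/2=-177/70, d=(M4−M3)/(6·2)=59/140, b=Δ3−h3·(2M3+M4)/6=13/35
t_q=3/4 → seg 0, τ=3/4; S=5+-139/35·τ+0·τ²+67/945·τ³=919/448

  seg 0: a=5 b=-139/35 c=0 d=67/945
  seg 1: a=-5 b=-72/35 c=67/105 d=10/189
  seg 2: a=-4 b=16/5 c=39/35 d=-17/28
  seg 3: a=2 b=13/35 c=-177/70 d=59/140
S(3/4) = 919/448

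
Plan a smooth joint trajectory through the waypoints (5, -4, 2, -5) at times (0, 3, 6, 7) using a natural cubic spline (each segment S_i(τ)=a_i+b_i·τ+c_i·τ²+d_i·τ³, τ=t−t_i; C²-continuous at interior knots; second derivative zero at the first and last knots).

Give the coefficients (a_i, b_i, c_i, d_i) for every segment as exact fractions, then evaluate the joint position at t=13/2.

  seg 0: a=5 b=-154/29 c=0 d=67/261
  seg 1: a=-4 b=47/29 c=67/29 d=-190/261
  seg 2: a=2 b=-121/29 c=-123/29 d=41/29
S(13/2) = -225/232

Δ: Δ0=-3, Δ1=2, Δ2=-7
row 1: diag=12, rhs=30; c'=1/4, d'=5/2
row 2: denom=8−3·1/4=29/4; d'=(-54−3·5/2)/(29/4)=-246/29
back: M2=-246/29
back: M1=5/2−1/4·-246/29=134/29
M: M0=0, M1=134/29, M2=-246/29, M3=0
seg 0: a=5, c=M0/2=0, d=(M1−M0)/(6·3)=67/261, b=Δ0−h0·(2M0+M1)/6=-154/29
seg 1: a=-4, c=M1/2=67/29, d=(M2−M1)/(6·3)=-190/261, b=Δ1−h1·(2M1+M2)/6=47/29
seg 2: a=2, c=M2/2=-123/29, d=(M3−M2)/(6·1)=41/29, b=Δ2−h2·(2M2+M3)/6=-121/29
t_q=13/2 → seg 2, τ=1/2; S=2+-121/29·τ+-123/29·τ²+41/29·τ³=-225/232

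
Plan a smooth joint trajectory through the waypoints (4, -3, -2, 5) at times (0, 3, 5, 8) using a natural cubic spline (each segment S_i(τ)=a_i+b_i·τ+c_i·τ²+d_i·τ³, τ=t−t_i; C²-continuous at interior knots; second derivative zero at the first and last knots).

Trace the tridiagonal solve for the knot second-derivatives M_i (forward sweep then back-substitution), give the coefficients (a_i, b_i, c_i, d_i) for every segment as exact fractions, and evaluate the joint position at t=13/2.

Δ: Δ0=-7/3, Δ1=1/2, Δ2=7/3
row 1: diag=10, rhs=17; c'=1/5, d'=17/10
row 2: denom=10−2·1/5=48/5; d'=(11−2·17/10)/(48/5)=19/24
back: M2=19/24
back: M1=17/10−1/5·19/24=37/24
M: M0=0, M1=37/24, M2=19/24, M3=0
seg 0: a=4, c=M0/2=0, d=(M1−M0)/(6·3)=37/432, b=Δ0−h0·(2M0+M1)/6=-149/48
seg 1: a=-3, c=M1/2=37/48, d=(M2−M1)/(6·2)=-1/16, b=Δ1−h1·(2M1+M2)/6=-19/24
seg 2: a=-2, c=M2/2=19/48, d=(M3−M2)/(6·3)=-19/432, b=Δ2−h2·(2M2+M3)/6=37/24
t_q=13/2 → seg 2, τ=3/2; S=-2+37/24·τ+19/48·τ²+-19/432·τ³=135/128

  seg 0: a=4 b=-149/48 c=0 d=37/432
  seg 1: a=-3 b=-19/24 c=37/48 d=-1/16
  seg 2: a=-2 b=37/24 c=19/48 d=-19/432
S(13/2) = 135/128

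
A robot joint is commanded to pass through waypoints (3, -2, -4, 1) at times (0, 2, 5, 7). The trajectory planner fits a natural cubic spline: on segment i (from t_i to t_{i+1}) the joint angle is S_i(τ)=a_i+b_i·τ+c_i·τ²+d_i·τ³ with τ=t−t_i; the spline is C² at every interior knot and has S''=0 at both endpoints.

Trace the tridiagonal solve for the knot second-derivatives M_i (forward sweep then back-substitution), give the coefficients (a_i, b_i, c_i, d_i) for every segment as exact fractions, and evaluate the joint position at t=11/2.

  seg 0: a=3 b=-1471/546 c=0 d=53/1092
  seg 1: a=-2 b=-1153/546 c=53/182 d=4/63
  seg 2: a=-4 b=737/546 c=157/182 d=-157/1092
S(11/2) = -1301/416

Δ: Δ0=-5/2, Δ1=-2/3, Δ2=5/2
row 1: diag=10, rhs=11; c'=3/10, d'=11/10
row 2: denom=10−3·3/10=91/10; d'=(19−3·11/10)/(91/10)=157/91
back: M2=157/91
back: M1=11/10−3/10·157/91=53/91
M: M0=0, M1=53/91, M2=157/91, M3=0
seg 0: a=3, c=M0/2=0, d=(M1−M0)/(6·2)=53/1092, b=Δ0−h0·(2M0+M1)/6=-1471/546
seg 1: a=-2, c=M1/2=53/182, d=(M2−M1)/(6·3)=4/63, b=Δ1−h1·(2M1+M2)/6=-1153/546
seg 2: a=-4, c=M2/2=157/182, d=(M3−M2)/(6·2)=-157/1092, b=Δ2−h2·(2M2+M3)/6=737/546
t_q=11/2 → seg 2, τ=1/2; S=-4+737/546·τ+157/182·τ²+-157/1092·τ³=-1301/416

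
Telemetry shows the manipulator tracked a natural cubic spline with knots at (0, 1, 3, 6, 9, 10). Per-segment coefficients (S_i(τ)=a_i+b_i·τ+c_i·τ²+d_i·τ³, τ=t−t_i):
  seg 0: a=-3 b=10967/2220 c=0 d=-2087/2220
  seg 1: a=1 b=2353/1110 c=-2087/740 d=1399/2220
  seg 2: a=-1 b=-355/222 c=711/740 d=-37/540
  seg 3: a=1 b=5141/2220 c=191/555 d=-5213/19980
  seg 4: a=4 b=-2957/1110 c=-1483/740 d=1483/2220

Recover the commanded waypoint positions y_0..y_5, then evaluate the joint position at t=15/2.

y_0=-3 y_1=1 y_2=-1 y_3=1 y_4=4 y_5=0
S(15/2) = 5171/1184

y_0 = S_0(0) = a_0 = -3
y_1 = S_1(0) = a_1 = 1
y_2 = S_2(0) = a_2 = -1
y_3 = S_3(0) = a_3 = 1
y_4 = S_4(0) = a_4 = 4
y_5 = S_4(1) = 0
t_q=15/2 is in segment 3 (τ=3/2); S_3(τ)=5171/1184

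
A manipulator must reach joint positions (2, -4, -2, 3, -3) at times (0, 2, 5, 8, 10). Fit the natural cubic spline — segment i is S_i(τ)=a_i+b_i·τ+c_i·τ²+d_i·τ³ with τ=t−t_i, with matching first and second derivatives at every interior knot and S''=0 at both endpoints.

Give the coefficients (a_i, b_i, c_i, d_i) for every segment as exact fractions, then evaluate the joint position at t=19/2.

  seg 0: a=2 b=-373/102 c=0 d=67/408
  seg 1: a=-4 b=-86/51 c=67/68 d=-41/612
  seg 2: a=-2 b=29/12 c=13/34 d=-43/204
  seg 3: a=3 b=-50/51 c=-103/68 d=103/408
S(19/2) = -1117/1088

Δ: Δ0=-3, Δ1=2/3, Δ2=5/3, Δ3=-3
row 1: diag=10, rhs=22; c'=3/10, d'=11/5
row 2: denom=12−3·3/10=111/10; d'=(6−3·11/5)/(111/10)=-2/37
row 3: denom=10−3·10/37=340/37; d'=(-28−3·-2/37)/(340/37)=-103/34
back: M3=-103/34
back: M2=-2/37−10/37·-103/34=13/17
back: M1=11/5−3/10·13/17=67/34
M: M0=0, M1=67/34, M2=13/17, M3=-103/34, M4=0
seg 0: a=2, c=M0/2=0, d=(M1−M0)/(6·2)=67/408, b=Δ0−h0·(2M0+M1)/6=-373/102
seg 1: a=-4, c=M1/2=67/68, d=(M2−M1)/(6·3)=-41/612, b=Δ1−h1·(2M1+M2)/6=-86/51
seg 2: a=-2, c=M2/2=13/34, d=(M3−M2)/(6·3)=-43/204, b=Δ2−h2·(2M2+M3)/6=29/12
seg 3: a=3, c=M3/2=-103/68, d=(M4−M3)/(6·2)=103/408, b=Δ3−h3·(2M3+M4)/6=-50/51
t_q=19/2 → seg 3, τ=3/2; S=3+-50/51·τ+-103/68·τ²+103/408·τ³=-1117/1088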